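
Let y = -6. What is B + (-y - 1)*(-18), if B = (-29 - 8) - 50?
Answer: -177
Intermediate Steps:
B = -87 (B = -37 - 50 = -87)
B + (-y - 1)*(-18) = -87 + (-1*(-6) - 1)*(-18) = -87 + (6 - 1)*(-18) = -87 + 5*(-18) = -87 - 90 = -177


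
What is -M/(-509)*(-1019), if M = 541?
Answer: -551279/509 ≈ -1083.1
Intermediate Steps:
-M/(-509)*(-1019) = -541/(-509)*(-1019) = -541*(-1)/509*(-1019) = -1*(-541/509)*(-1019) = (541/509)*(-1019) = -551279/509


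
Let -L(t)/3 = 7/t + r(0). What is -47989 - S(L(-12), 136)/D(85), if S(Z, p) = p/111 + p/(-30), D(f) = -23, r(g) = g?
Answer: -204193807/4255 ≈ -47989.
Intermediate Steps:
L(t) = -21/t (L(t) = -3*(7/t + 0) = -21/t)
S(Z, p) = -9*p/370 (S(Z, p) = p*(1/111) + p*(-1/30) = p/111 - p/30 = -9*p/370)
-47989 - S(L(-12), 136)/D(85) = -47989 - (-9/370*136)/(-23) = -47989 - (-612)*(-1)/(185*23) = -47989 - 1*612/4255 = -47989 - 612/4255 = -204193807/4255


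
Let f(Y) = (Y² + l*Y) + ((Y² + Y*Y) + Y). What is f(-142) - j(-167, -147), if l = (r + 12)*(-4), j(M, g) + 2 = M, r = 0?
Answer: 67335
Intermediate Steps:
j(M, g) = -2 + M
l = -48 (l = (0 + 12)*(-4) = 12*(-4) = -48)
f(Y) = -47*Y + 3*Y² (f(Y) = (Y² - 48*Y) + ((Y² + Y*Y) + Y) = (Y² - 48*Y) + ((Y² + Y²) + Y) = (Y² - 48*Y) + (2*Y² + Y) = (Y² - 48*Y) + (Y + 2*Y²) = -47*Y + 3*Y²)
f(-142) - j(-167, -147) = -142*(-47 + 3*(-142)) - (-2 - 167) = -142*(-47 - 426) - 1*(-169) = -142*(-473) + 169 = 67166 + 169 = 67335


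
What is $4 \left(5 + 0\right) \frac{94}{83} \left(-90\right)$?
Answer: $- \frac{169200}{83} \approx -2038.6$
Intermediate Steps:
$4 \left(5 + 0\right) \frac{94}{83} \left(-90\right) = 4 \cdot 5 \cdot 94 \cdot \frac{1}{83} \left(-90\right) = 20 \cdot \frac{94}{83} \left(-90\right) = \frac{1880}{83} \left(-90\right) = - \frac{169200}{83}$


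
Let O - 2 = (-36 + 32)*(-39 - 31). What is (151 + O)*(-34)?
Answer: -14722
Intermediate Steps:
O = 282 (O = 2 + (-36 + 32)*(-39 - 31) = 2 - 4*(-70) = 2 + 280 = 282)
(151 + O)*(-34) = (151 + 282)*(-34) = 433*(-34) = -14722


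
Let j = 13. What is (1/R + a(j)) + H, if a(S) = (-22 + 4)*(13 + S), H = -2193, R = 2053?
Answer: -5463032/2053 ≈ -2661.0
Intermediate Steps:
a(S) = -234 - 18*S (a(S) = -18*(13 + S) = -234 - 18*S)
(1/R + a(j)) + H = (1/2053 + (-234 - 18*13)) - 2193 = (1/2053 + (-234 - 234)) - 2193 = (1/2053 - 468) - 2193 = -960803/2053 - 2193 = -5463032/2053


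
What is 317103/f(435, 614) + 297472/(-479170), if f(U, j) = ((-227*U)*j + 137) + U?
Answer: -9093666945743/14525764943930 ≈ -0.62604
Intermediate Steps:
f(U, j) = 137 + U - 227*U*j (f(U, j) = (-227*U*j + 137) + U = (137 - 227*U*j) + U = 137 + U - 227*U*j)
317103/f(435, 614) + 297472/(-479170) = 317103/(137 + 435 - 227*435*614) + 297472/(-479170) = 317103/(137 + 435 - 60629430) + 297472*(-1/479170) = 317103/(-60628858) - 148736/239585 = 317103*(-1/60628858) - 148736/239585 = -317103/60628858 - 148736/239585 = -9093666945743/14525764943930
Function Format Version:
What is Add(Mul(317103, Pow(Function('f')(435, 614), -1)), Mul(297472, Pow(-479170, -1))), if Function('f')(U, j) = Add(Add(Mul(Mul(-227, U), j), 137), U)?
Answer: Rational(-9093666945743, 14525764943930) ≈ -0.62604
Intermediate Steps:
Function('f')(U, j) = Add(137, U, Mul(-227, U, j)) (Function('f')(U, j) = Add(Add(Mul(-227, U, j), 137), U) = Add(Add(137, Mul(-227, U, j)), U) = Add(137, U, Mul(-227, U, j)))
Add(Mul(317103, Pow(Function('f')(435, 614), -1)), Mul(297472, Pow(-479170, -1))) = Add(Mul(317103, Pow(Add(137, 435, Mul(-227, 435, 614)), -1)), Mul(297472, Pow(-479170, -1))) = Add(Mul(317103, Pow(Add(137, 435, -60629430), -1)), Mul(297472, Rational(-1, 479170))) = Add(Mul(317103, Pow(-60628858, -1)), Rational(-148736, 239585)) = Add(Mul(317103, Rational(-1, 60628858)), Rational(-148736, 239585)) = Add(Rational(-317103, 60628858), Rational(-148736, 239585)) = Rational(-9093666945743, 14525764943930)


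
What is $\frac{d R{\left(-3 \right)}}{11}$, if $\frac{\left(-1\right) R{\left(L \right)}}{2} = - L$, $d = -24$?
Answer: $\frac{144}{11} \approx 13.091$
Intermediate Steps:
$R{\left(L \right)} = 2 L$ ($R{\left(L \right)} = - 2 \left(- L\right) = 2 L$)
$\frac{d R{\left(-3 \right)}}{11} = \frac{\left(-24\right) 2 \left(-3\right)}{11} = \left(-24\right) \left(-6\right) \frac{1}{11} = 144 \cdot \frac{1}{11} = \frac{144}{11}$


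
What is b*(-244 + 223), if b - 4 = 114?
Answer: -2478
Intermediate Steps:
b = 118 (b = 4 + 114 = 118)
b*(-244 + 223) = 118*(-244 + 223) = 118*(-21) = -2478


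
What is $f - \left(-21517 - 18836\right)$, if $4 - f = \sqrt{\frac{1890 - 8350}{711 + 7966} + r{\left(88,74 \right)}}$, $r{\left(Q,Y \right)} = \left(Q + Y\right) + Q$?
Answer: $40357 - \frac{3 \sqrt{2085169870}}{8677} \approx 40341.0$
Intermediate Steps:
$r{\left(Q,Y \right)} = Y + 2 Q$
$f = 4 - \frac{3 \sqrt{2085169870}}{8677}$ ($f = 4 - \sqrt{\frac{1890 - 8350}{711 + 7966} + \left(74 + 2 \cdot 88\right)} = 4 - \sqrt{- \frac{6460}{8677} + \left(74 + 176\right)} = 4 - \sqrt{\left(-6460\right) \frac{1}{8677} + 250} = 4 - \sqrt{- \frac{6460}{8677} + 250} = 4 - \sqrt{\frac{2162790}{8677}} = 4 - \frac{3 \sqrt{2085169870}}{8677} \approx -11.788$)
$f - \left(-21517 - 18836\right) = \left(4 - \frac{3 \sqrt{2085169870}}{8677}\right) - \left(-21517 - 18836\right) = \left(4 - \frac{3 \sqrt{2085169870}}{8677}\right) - -40353 = \left(4 - \frac{3 \sqrt{2085169870}}{8677}\right) + 40353 = 40357 - \frac{3 \sqrt{2085169870}}{8677}$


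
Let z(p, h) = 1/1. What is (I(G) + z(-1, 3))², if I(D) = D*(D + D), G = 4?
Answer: 1089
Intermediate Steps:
z(p, h) = 1
I(D) = 2*D² (I(D) = D*(2*D) = 2*D²)
(I(G) + z(-1, 3))² = (2*4² + 1)² = (2*16 + 1)² = (32 + 1)² = 33² = 1089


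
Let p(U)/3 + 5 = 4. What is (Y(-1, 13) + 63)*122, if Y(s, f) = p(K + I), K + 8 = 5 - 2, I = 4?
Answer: 7320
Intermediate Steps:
K = -5 (K = -8 + (5 - 2) = -8 + 3 = -5)
p(U) = -3 (p(U) = -15 + 3*4 = -15 + 12 = -3)
Y(s, f) = -3
(Y(-1, 13) + 63)*122 = (-3 + 63)*122 = 60*122 = 7320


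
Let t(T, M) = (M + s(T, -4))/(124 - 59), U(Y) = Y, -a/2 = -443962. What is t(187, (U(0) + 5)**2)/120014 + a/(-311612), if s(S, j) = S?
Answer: -865818643637/303857145865 ≈ -2.8494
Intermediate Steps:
a = 887924 (a = -2*(-443962) = 887924)
t(T, M) = M/65 + T/65 (t(T, M) = (M + T)/(124 - 59) = (M + T)/65 = (M + T)*(1/65) = M/65 + T/65)
t(187, (U(0) + 5)**2)/120014 + a/(-311612) = ((0 + 5)**2/65 + (1/65)*187)/120014 + 887924/(-311612) = ((1/65)*5**2 + 187/65)*(1/120014) + 887924*(-1/311612) = ((1/65)*25 + 187/65)*(1/120014) - 221981/77903 = (5/13 + 187/65)*(1/120014) - 221981/77903 = (212/65)*(1/120014) - 221981/77903 = 106/3900455 - 221981/77903 = -865818643637/303857145865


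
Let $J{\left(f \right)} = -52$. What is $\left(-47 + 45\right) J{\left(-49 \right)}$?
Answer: $104$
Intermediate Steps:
$\left(-47 + 45\right) J{\left(-49 \right)} = \left(-47 + 45\right) \left(-52\right) = \left(-2\right) \left(-52\right) = 104$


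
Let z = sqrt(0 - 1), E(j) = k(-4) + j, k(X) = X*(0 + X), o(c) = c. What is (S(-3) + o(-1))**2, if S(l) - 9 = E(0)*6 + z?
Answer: (104 + I)**2 ≈ 10815.0 + 208.0*I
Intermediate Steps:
k(X) = X**2 (k(X) = X*X = X**2)
E(j) = 16 + j (E(j) = (-4)**2 + j = 16 + j)
z = I (z = sqrt(-1) = I ≈ 1.0*I)
S(l) = 105 + I (S(l) = 9 + ((16 + 0)*6 + I) = 9 + (16*6 + I) = 9 + (96 + I) = 105 + I)
(S(-3) + o(-1))**2 = ((105 + I) - 1)**2 = (104 + I)**2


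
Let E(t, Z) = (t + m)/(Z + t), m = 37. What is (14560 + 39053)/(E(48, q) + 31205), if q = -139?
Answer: 4878783/2839570 ≈ 1.7181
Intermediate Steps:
E(t, Z) = (37 + t)/(Z + t) (E(t, Z) = (t + 37)/(Z + t) = (37 + t)/(Z + t))
(14560 + 39053)/(E(48, q) + 31205) = (14560 + 39053)/((37 + 48)/(-139 + 48) + 31205) = 53613/(85/(-91) + 31205) = 53613/(-1/91*85 + 31205) = 53613/(-85/91 + 31205) = 53613/(2839570/91) = 53613*(91/2839570) = 4878783/2839570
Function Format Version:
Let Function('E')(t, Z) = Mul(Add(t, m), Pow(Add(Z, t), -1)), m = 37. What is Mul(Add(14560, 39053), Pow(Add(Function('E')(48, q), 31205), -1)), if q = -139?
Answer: Rational(4878783, 2839570) ≈ 1.7181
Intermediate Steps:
Function('E')(t, Z) = Mul(Pow(Add(Z, t), -1), Add(37, t)) (Function('E')(t, Z) = Mul(Add(t, 37), Pow(Add(Z, t), -1)) = Mul(Add(37, t), Pow(Add(Z, t), -1)) = Mul(Pow(Add(Z, t), -1), Add(37, t)))
Mul(Add(14560, 39053), Pow(Add(Function('E')(48, q), 31205), -1)) = Mul(Add(14560, 39053), Pow(Add(Mul(Pow(Add(-139, 48), -1), Add(37, 48)), 31205), -1)) = Mul(53613, Pow(Add(Mul(Pow(-91, -1), 85), 31205), -1)) = Mul(53613, Pow(Add(Mul(Rational(-1, 91), 85), 31205), -1)) = Mul(53613, Pow(Add(Rational(-85, 91), 31205), -1)) = Mul(53613, Pow(Rational(2839570, 91), -1)) = Mul(53613, Rational(91, 2839570)) = Rational(4878783, 2839570)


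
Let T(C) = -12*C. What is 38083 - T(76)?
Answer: 38995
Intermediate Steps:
T(C) = -12*C
38083 - T(76) = 38083 - (-12)*76 = 38083 - 1*(-912) = 38083 + 912 = 38995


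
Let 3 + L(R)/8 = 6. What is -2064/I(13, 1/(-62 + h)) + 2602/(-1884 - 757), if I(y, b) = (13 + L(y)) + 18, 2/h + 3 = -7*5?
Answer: -5594134/145255 ≈ -38.513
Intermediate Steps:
h = -1/19 (h = 2/(-3 - 7*5) = 2/(-3 - 35) = 2/(-38) = 2*(-1/38) = -1/19 ≈ -0.052632)
L(R) = 24 (L(R) = -24 + 8*6 = -24 + 48 = 24)
I(y, b) = 55 (I(y, b) = (13 + 24) + 18 = 37 + 18 = 55)
-2064/I(13, 1/(-62 + h)) + 2602/(-1884 - 757) = -2064/55 + 2602/(-1884 - 757) = -2064*1/55 + 2602/(-2641) = -2064/55 + 2602*(-1/2641) = -2064/55 - 2602/2641 = -5594134/145255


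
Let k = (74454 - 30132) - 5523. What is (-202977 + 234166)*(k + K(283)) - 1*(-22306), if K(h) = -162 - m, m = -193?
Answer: 1211091176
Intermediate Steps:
k = 38799 (k = 44322 - 5523 = 38799)
K(h) = 31 (K(h) = -162 - 1*(-193) = -162 + 193 = 31)
(-202977 + 234166)*(k + K(283)) - 1*(-22306) = (-202977 + 234166)*(38799 + 31) - 1*(-22306) = 31189*38830 + 22306 = 1211068870 + 22306 = 1211091176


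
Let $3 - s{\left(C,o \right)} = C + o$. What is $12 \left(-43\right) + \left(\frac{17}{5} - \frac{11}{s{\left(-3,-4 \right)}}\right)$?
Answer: $- \frac{5137}{10} \approx -513.7$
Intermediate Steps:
$s{\left(C,o \right)} = 3 - C - o$ ($s{\left(C,o \right)} = 3 - \left(C + o\right) = 3 - C - o$)
$12 \left(-43\right) + \left(\frac{17}{5} - \frac{11}{s{\left(-3,-4 \right)}}\right) = 12 \left(-43\right) + \left(\frac{17}{5} - \frac{11}{3 - -3 - -4}\right) = -516 + \left(17 \cdot \frac{1}{5} - \frac{11}{3 + 3 + 4}\right) = -516 + \left(\frac{17}{5} - \frac{11}{10}\right) = -516 + \frac{23}{10} = - \frac{5137}{10}$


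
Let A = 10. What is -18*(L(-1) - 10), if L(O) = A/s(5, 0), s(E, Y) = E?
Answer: 144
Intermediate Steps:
L(O) = 2 (L(O) = 10/5 = 10*(1/5) = 2)
-18*(L(-1) - 10) = -18*(2 - 10) = -18*(-8) = 144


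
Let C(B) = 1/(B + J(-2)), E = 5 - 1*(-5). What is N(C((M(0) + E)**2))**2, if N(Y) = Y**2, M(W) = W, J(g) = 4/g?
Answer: 1/92236816 ≈ 1.0842e-8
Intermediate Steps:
E = 10 (E = 5 + 5 = 10)
C(B) = 1/(-2 + B) (C(B) = 1/(B + 4/(-2)) = 1/(B + 4*(-1/2)) = 1/(B - 2) = 1/(-2 + B))
N(C((M(0) + E)**2))**2 = ((1/(-2 + (0 + 10)**2))**2)**2 = ((1/(-2 + 10**2))**2)**2 = ((1/(-2 + 100))**2)**2 = ((1/98)**2)**2 = (1/9604)**2 = 1/92236816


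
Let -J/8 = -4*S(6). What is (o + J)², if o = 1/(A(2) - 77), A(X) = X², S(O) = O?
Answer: 196420225/5329 ≈ 36859.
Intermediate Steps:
o = -1/73 (o = 1/(2² - 77) = 1/(4 - 77) = 1/(-73) = -1/73 ≈ -0.013699)
J = 192 (J = -(-32)*6 = -8*(-24) = 192)
(o + J)² = (-1/73 + 192)² = (14015/73)² = 196420225/5329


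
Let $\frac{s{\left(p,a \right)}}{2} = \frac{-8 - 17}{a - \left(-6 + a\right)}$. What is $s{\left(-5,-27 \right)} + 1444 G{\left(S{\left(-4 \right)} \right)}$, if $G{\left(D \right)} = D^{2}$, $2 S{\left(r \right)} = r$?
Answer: $\frac{17303}{3} \approx 5767.7$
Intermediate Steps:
$S{\left(r \right)} = \frac{r}{2}$
$s{\left(p,a \right)} = - \frac{25}{3}$ ($s{\left(p,a \right)} = 2 \frac{-8 - 17}{a - \left(-6 + a\right)} = 2 \left(- \frac{25}{6}\right) = - \frac{25}{3}$)
$s{\left(-5,-27 \right)} + 1444 G{\left(S{\left(-4 \right)} \right)} = - \frac{25}{3} + 1444 \left(\frac{1}{2} \left(-4\right)\right)^{2} = - \frac{25}{3} + 1444 \left(-2\right)^{2} = - \frac{25}{3} + 1444 \cdot 4 = - \frac{25}{3} + 5776 = \frac{17303}{3}$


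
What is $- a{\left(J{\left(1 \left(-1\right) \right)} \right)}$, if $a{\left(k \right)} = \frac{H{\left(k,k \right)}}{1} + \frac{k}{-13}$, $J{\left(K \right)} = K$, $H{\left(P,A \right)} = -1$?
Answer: $\frac{12}{13} \approx 0.92308$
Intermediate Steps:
$a{\left(k \right)} = -1 - \frac{k}{13}$ ($a{\left(k \right)} = - 1^{-1} + \frac{k}{-13} = \left(-1\right) 1 + k \left(- \frac{1}{13}\right) = -1 - \frac{k}{13}$)
$- a{\left(J{\left(1 \left(-1\right) \right)} \right)} = - (-1 - \frac{1 \left(-1\right)}{13}) = - (-1 - - \frac{1}{13}) = - (-1 + \frac{1}{13}) = \left(-1\right) \left(- \frac{12}{13}\right) = \frac{12}{13}$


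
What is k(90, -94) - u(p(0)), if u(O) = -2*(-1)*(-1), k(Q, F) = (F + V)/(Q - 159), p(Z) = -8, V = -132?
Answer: 364/69 ≈ 5.2754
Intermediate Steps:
k(Q, F) = (-132 + F)/(-159 + Q) (k(Q, F) = (F - 132)/(Q - 159) = (-132 + F)/(-159 + Q))
u(O) = -2 (u(O) = 2*(-1) = -2)
k(90, -94) - u(p(0)) = (-132 - 94)/(-159 + 90) - 1*(-2) = -226/(-69) + 2 = -1/69*(-226) + 2 = 226/69 + 2 = 364/69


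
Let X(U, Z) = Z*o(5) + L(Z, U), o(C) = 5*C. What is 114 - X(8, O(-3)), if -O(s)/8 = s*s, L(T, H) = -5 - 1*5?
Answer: 1924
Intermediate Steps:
L(T, H) = -10 (L(T, H) = -5 - 5 = -10)
O(s) = -8*s**2 (O(s) = -8*s*s = -8*s**2)
X(U, Z) = -10 + 25*Z (X(U, Z) = Z*(5*5) - 10 = Z*25 - 10 = 25*Z - 10 = -10 + 25*Z)
114 - X(8, O(-3)) = 114 - (-10 + 25*(-8*(-3)**2)) = 114 - (-10 + 25*(-8*9)) = 114 - (-10 + 25*(-72)) = 114 - (-10 - 1800) = 114 - 1*(-1810) = 114 + 1810 = 1924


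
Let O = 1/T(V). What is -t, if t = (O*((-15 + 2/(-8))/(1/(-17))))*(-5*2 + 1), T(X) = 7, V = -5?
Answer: 9333/28 ≈ 333.32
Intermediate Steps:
O = 1/7 ≈ 0.14286
t = -9333/28 (t = (((-15 + 2/(-8))/(1/(-17)))/7)*(-5*2 + 1) = (((-15 + 2*(-1/8))/(-1/17))/7)*(-10 + 1) = (((-15 - 1/4)*(-17))/7)*(-9) = ((-61/4*(-17))/7)*(-9) = ((1/7)*(1037/4))*(-9) = (1037/28)*(-9) = -9333/28 ≈ -333.32)
-t = -1*(-9333/28) = 9333/28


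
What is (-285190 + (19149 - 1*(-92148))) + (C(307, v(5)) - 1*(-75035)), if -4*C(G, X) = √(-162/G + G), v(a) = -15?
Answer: -98858 - √28884709/1228 ≈ -98862.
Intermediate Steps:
C(G, X) = -√(G - 162/G)/4 (C(G, X) = -√(-162/G + G)/4 = -√(G - 162/G)/4)
(-285190 + (19149 - 1*(-92148))) + (C(307, v(5)) - 1*(-75035)) = (-285190 + (19149 - 1*(-92148))) + (-√(307 - 162/307)/4 - 1*(-75035)) = (-285190 + (19149 + 92148)) + (-√(307 - 162*1/307)/4 + 75035) = (-285190 + 111297) + (-√(307 - 162/307)/4 + 75035) = -173893 + (-√28884709/1228 + 75035) = -173893 + (75035 - √28884709/1228) = -98858 - √28884709/1228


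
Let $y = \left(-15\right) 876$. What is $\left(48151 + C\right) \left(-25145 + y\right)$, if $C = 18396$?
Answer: $-2547751895$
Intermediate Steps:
$y = -13140$
$\left(48151 + C\right) \left(-25145 + y\right) = \left(48151 + 18396\right) \left(-25145 - 13140\right) = 66547 \left(-38285\right) = -2547751895$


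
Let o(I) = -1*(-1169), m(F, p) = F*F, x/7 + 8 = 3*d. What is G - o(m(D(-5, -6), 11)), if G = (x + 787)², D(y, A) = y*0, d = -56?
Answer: 196856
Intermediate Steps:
D(y, A) = 0
x = -1232 (x = -56 + 7*(3*(-56)) = -56 + 7*(-168) = -56 - 1176 = -1232)
m(F, p) = F²
o(I) = 1169
G = 198025 (G = (-1232 + 787)² = (-445)² = 198025)
G - o(m(D(-5, -6), 11)) = 198025 - 1*1169 = 198025 - 1169 = 196856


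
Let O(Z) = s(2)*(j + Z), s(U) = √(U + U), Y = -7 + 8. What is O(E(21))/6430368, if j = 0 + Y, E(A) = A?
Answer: 11/1607592 ≈ 6.8425e-6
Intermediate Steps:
Y = 1
s(U) = √2*√U (s(U) = √(2*U) = √2*√U)
j = 1 (j = 0 + 1 = 1)
O(Z) = 2 + 2*Z (O(Z) = (√2*√2)*(1 + Z) = 2*(1 + Z) = 2 + 2*Z)
O(E(21))/6430368 = (2 + 2*21)/6430368 = (2 + 42)*(1/6430368) = 44*(1/6430368) = 11/1607592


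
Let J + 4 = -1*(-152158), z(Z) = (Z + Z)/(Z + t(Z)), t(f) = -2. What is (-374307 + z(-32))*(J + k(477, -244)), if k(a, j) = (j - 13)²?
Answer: -1388466492961/17 ≈ -8.1675e+10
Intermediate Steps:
k(a, j) = (-13 + j)²
z(Z) = 2*Z/(-2 + Z) (z(Z) = (Z + Z)/(Z - 2) = (2*Z)/(-2 + Z) = 2*Z/(-2 + Z))
J = 152154 (J = -4 - 1*(-152158) = -4 + 152158 = 152154)
(-374307 + z(-32))*(J + k(477, -244)) = (-374307 + 2*(-32)/(-2 - 32))*(152154 + (-13 - 244)²) = (-374307 + 2*(-32)/(-34))*(152154 + (-257)²) = (-374307 + 2*(-32)*(-1/34))*(152154 + 66049) = (-374307 + 32/17)*218203 = -6363187/17*218203 = -1388466492961/17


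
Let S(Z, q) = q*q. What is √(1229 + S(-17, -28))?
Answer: √2013 ≈ 44.866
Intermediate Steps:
S(Z, q) = q²
√(1229 + S(-17, -28)) = √(1229 + (-28)²) = √(1229 + 784) = √2013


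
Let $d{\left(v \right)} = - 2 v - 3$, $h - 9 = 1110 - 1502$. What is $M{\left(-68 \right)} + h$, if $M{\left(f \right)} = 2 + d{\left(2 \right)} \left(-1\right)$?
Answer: $-374$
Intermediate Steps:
$h = -383$ ($h = 9 + \left(1110 - 1502\right) = 9 - 392 = -383$)
$d{\left(v \right)} = -3 - 2 v$
$M{\left(f \right)} = 9$ ($M{\left(f \right)} = 2 + \left(-3 - 4\right) \left(-1\right) = 2 - -7 = 2 + 7 = 9$)
$M{\left(-68 \right)} + h = 9 - 383 = -374$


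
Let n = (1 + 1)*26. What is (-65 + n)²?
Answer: 169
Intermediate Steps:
n = 52 (n = 2*26 = 52)
(-65 + n)² = (-65 + 52)² = (-13)² = 169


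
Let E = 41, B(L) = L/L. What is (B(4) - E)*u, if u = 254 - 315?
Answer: 2440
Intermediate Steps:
B(L) = 1
u = -61
(B(4) - E)*u = (1 - 1*41)*(-61) = (1 - 41)*(-61) = -40*(-61) = 2440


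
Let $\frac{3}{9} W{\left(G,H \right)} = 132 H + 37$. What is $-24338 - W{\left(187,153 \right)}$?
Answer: $-85037$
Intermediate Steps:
$W{\left(G,H \right)} = 111 + 396 H$ ($W{\left(G,H \right)} = 3 \left(132 H + 37\right) = 3 \left(37 + 132 H\right) = 111 + 396 H$)
$-24338 - W{\left(187,153 \right)} = -24338 - \left(111 + 396 \cdot 153\right) = -24338 - \left(111 + 60588\right) = -24338 - 60699 = -85037$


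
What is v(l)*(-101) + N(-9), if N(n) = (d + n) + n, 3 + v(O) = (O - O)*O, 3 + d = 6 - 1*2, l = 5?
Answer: 286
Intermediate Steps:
d = 1 (d = -3 + (6 - 1*2) = -3 + (6 - 2) = -3 + 4 = 1)
v(O) = -3 (v(O) = -3 + (O - O)*O = -3 + 0*O = -3 + 0 = -3)
N(n) = 1 + 2*n (N(n) = (1 + n) + n = 1 + 2*n)
v(l)*(-101) + N(-9) = -3*(-101) + (1 + 2*(-9)) = 303 + (1 - 18) = 303 - 17 = 286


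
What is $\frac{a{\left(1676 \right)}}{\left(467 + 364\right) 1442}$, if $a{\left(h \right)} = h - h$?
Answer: $0$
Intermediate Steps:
$a{\left(h \right)} = 0$
$\frac{a{\left(1676 \right)}}{\left(467 + 364\right) 1442} = \frac{0}{\left(467 + 364\right) 1442} = \frac{0}{831 \cdot 1442} = \frac{0}{1198302} = 0 \cdot \frac{1}{1198302} = 0$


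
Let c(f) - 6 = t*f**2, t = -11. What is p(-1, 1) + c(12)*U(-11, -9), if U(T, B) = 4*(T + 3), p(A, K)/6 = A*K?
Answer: 50490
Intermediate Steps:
c(f) = 6 - 11*f**2
p(A, K) = 6*A*K (p(A, K) = 6*(A*K) = 6*A*K)
U(T, B) = 12 + 4*T (U(T, B) = 4*(3 + T) = 12 + 4*T)
p(-1, 1) + c(12)*U(-11, -9) = 6*(-1)*1 + (6 - 11*12**2)*(12 + 4*(-11)) = -6 + (6 - 11*144)*(12 - 44) = -6 + (6 - 1584)*(-32) = -6 - 1578*(-32) = -6 + 50496 = 50490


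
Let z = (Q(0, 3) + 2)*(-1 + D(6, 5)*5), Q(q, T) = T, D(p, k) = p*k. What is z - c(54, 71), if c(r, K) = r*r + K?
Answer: -2242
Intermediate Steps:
D(p, k) = k*p
c(r, K) = K + r² (c(r, K) = r² + K = K + r²)
z = 745 (z = (3 + 2)*(-1 + (5*6)*5) = 5*(-1 + 30*5) = 5*(-1 + 150) = 5*149 = 745)
z - c(54, 71) = 745 - (71 + 54²) = 745 - (71 + 2916) = 745 - 1*2987 = 745 - 2987 = -2242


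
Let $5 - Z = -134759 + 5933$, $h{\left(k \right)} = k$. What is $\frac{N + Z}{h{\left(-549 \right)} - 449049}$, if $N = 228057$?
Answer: $- \frac{178444}{224799} \approx -0.79379$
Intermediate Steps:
$Z = 128831$ ($Z = 5 - \left(-134759 + 5933\right) = 5 - -128826 = 5 + 128826 = 128831$)
$\frac{N + Z}{h{\left(-549 \right)} - 449049} = \frac{228057 + 128831}{-549 - 449049} = \frac{356888}{-449598} = 356888 \left(- \frac{1}{449598}\right) = - \frac{178444}{224799}$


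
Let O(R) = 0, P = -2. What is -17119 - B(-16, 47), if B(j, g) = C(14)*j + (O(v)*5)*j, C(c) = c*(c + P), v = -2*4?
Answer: -14431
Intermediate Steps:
v = -8
C(c) = c*(-2 + c) (C(c) = c*(c - 2) = c*(-2 + c))
B(j, g) = 168*j (B(j, g) = (14*(-2 + 14))*j + (0*5)*j = (14*12)*j + 0*j = 168*j + 0 = 168*j)
-17119 - B(-16, 47) = -17119 - 168*(-16) = -17119 - 1*(-2688) = -17119 + 2688 = -14431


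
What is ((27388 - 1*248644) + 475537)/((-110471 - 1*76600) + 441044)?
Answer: 254281/253973 ≈ 1.0012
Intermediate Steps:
((27388 - 1*248644) + 475537)/((-110471 - 1*76600) + 441044) = ((27388 - 248644) + 475537)/((-110471 - 76600) + 441044) = (-221256 + 475537)/(-187071 + 441044) = 254281/253973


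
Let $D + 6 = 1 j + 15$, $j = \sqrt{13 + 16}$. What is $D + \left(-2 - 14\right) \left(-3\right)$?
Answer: $57 + \sqrt{29} \approx 62.385$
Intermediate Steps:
$j = \sqrt{29} \approx 5.3852$
$D = 9 + \sqrt{29}$ ($D = -6 + \left(1 \sqrt{29} + 15\right) = -6 + \left(\sqrt{29} + 15\right) = -6 + \left(15 + \sqrt{29}\right) = 9 + \sqrt{29} \approx 14.385$)
$D + \left(-2 - 14\right) \left(-3\right) = \left(9 + \sqrt{29}\right) + \left(-2 - 14\right) \left(-3\right) = \left(9 + \sqrt{29}\right) - -48 = \left(9 + \sqrt{29}\right) + 48 = 57 + \sqrt{29}$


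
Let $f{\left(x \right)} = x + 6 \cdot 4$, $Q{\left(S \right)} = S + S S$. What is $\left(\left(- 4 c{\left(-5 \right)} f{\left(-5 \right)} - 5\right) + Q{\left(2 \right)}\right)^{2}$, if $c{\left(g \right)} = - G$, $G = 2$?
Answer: $23409$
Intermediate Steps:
$Q{\left(S \right)} = S + S^{2}$
$f{\left(x \right)} = 24 + x$ ($f{\left(x \right)} = x + 24 = 24 + x$)
$c{\left(g \right)} = -2$ ($c{\left(g \right)} = \left(-1\right) 2 = -2$)
$\left(\left(- 4 c{\left(-5 \right)} f{\left(-5 \right)} - 5\right) + Q{\left(2 \right)}\right)^{2} = \left(\left(\left(-4\right) \left(-2\right) \left(24 - 5\right) - 5\right) + 2 \left(1 + 2\right)\right)^{2} = \left(\left(8 \cdot 19 - 5\right) + 2 \cdot 3\right)^{2} = \left(\left(152 - 5\right) + 6\right)^{2} = \left(147 + 6\right)^{2} = 153^{2} = 23409$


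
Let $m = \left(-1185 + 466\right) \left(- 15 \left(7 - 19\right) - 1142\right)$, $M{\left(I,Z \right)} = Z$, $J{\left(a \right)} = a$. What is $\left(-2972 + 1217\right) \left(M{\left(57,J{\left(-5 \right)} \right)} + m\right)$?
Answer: $-1213886115$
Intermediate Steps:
$m = 691678$ ($m = - 719 \left(\left(-15\right) \left(-12\right) - 1142\right) = - 719 \left(180 - 1142\right) = \left(-719\right) \left(-962\right) = 691678$)
$\left(-2972 + 1217\right) \left(M{\left(57,J{\left(-5 \right)} \right)} + m\right) = \left(-2972 + 1217\right) \left(-5 + 691678\right) = \left(-1755\right) 691673 = -1213886115$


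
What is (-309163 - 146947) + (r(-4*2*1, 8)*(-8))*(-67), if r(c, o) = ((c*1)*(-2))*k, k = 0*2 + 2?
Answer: -438958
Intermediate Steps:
k = 2 (k = 0 + 2 = 2)
r(c, o) = -4*c (r(c, o) = ((c*1)*(-2))*2 = (c*(-2))*2 = -2*c*2 = -4*c)
(-309163 - 146947) + (r(-4*2*1, 8)*(-8))*(-67) = (-309163 - 146947) + (-4*(-4*2)*(-8))*(-67) = -456110 + (-(-32)*(-8))*(-67) = -456110 + (-4*(-8)*(-8))*(-67) = -456110 + (32*(-8))*(-67) = -456110 - 256*(-67) = -456110 + 17152 = -438958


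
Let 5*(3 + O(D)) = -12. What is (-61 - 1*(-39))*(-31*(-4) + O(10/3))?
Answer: -13046/5 ≈ -2609.2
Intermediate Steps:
O(D) = -27/5 (O(D) = -3 + (⅕)*(-12) = -3 - 12/5 = -27/5)
(-61 - 1*(-39))*(-31*(-4) + O(10/3)) = (-61 - 1*(-39))*(-31*(-4) - 27/5) = (-61 + 39)*(124 - 27/5) = -22*593/5 = -13046/5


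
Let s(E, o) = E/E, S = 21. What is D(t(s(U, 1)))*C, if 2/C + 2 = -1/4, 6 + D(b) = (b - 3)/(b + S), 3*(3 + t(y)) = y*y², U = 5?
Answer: 2776/495 ≈ 5.6081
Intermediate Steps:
s(E, o) = 1
t(y) = -3 + y³/3 (t(y) = -3 + (y*y²)/3 = -3 + y³/3)
D(b) = -6 + (-3 + b)/(21 + b) (D(b) = -6 + (b - 3)/(b + 21) = -6 + (-3 + b)/(21 + b))
C = -8/9 (C = 2/(-2 - 1/4) = 2/(-2 - 1*¼) = 2/(-2 - ¼) = 2/(-9/4) = 2*(-4/9) = -8/9 ≈ -0.88889)
D(t(s(U, 1)))*C = ((-129 - 5*(-3 + (⅓)*1³))/(21 + (-3 + (⅓)*1³)))*(-8/9) = ((-129 - 5*(-3 + (⅓)*1))/(21 + (-3 + (⅓)*1)))*(-8/9) = ((-129 - 5*(-3 + ⅓))/(21 + (-3 + ⅓)))*(-8/9) = ((-129 - 5*(-8/3))/(21 - 8/3))*(-8/9) = ((-129 + 40/3)/(55/3))*(-8/9) = ((3/55)*(-347/3))*(-8/9) = -347/55*(-8/9) = 2776/495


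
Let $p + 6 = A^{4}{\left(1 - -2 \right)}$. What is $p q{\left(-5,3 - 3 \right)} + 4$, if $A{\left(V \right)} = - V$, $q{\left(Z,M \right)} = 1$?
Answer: $79$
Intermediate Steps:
$p = 75$ ($p = -6 + \left(- (1 - -2)\right)^{4} = -6 + \left(- (1 + 2)\right)^{4} = -6 + \left(\left(-1\right) 3\right)^{4} = -6 + \left(-3\right)^{4} = -6 + 81 = 75$)
$p q{\left(-5,3 - 3 \right)} + 4 = 75 \cdot 1 + 4 = 75 + 4 = 79$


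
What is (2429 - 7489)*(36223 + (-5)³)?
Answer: -182655880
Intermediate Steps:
(2429 - 7489)*(36223 + (-5)³) = -5060*(36223 - 125) = -5060*36098 = -182655880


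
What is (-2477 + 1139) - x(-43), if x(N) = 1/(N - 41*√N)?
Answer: (-54858*√43 + 57533*I)/(-43*I + 41*√43) ≈ -1338.0 - 0.0036268*I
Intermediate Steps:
(-2477 + 1139) - x(-43) = (-2477 + 1139) - 1/(-43 - 41*I*√43) = -1338 - 1/(-43 - 41*I*√43)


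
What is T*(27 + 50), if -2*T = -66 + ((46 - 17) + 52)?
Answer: -1155/2 ≈ -577.50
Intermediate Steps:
T = -15/2 (T = -(-66 + ((46 - 17) + 52))/2 = -(-66 + (29 + 52))/2 = -(-66 + 81)/2 = -½*15 = -15/2 ≈ -7.5000)
T*(27 + 50) = -15*(27 + 50)/2 = -15/2*77 = -1155/2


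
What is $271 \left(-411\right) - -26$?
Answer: $-111355$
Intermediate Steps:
$271 \left(-411\right) - -26 = -111381 + 26 = -111355$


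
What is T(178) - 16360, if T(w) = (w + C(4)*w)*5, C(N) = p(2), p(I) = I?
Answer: -13690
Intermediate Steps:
C(N) = 2
T(w) = 15*w (T(w) = (w + 2*w)*5 = (3*w)*5 = 15*w)
T(178) - 16360 = 15*178 - 16360 = 2670 - 16360 = -13690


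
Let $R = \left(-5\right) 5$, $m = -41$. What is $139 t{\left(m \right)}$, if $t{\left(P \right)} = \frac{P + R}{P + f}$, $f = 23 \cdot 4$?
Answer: $- \frac{3058}{17} \approx -179.88$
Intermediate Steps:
$f = 92$
$R = -25$
$t{\left(P \right)} = \frac{-25 + P}{92 + P}$ ($t{\left(P \right)} = \frac{P - 25}{P + 92} = \frac{-25 + P}{92 + P}$)
$139 t{\left(m \right)} = 139 \frac{-25 - 41}{92 - 41} = 139 \cdot \frac{1}{51} \left(-66\right) = 139 \left(- \frac{22}{17}\right) = - \frac{3058}{17}$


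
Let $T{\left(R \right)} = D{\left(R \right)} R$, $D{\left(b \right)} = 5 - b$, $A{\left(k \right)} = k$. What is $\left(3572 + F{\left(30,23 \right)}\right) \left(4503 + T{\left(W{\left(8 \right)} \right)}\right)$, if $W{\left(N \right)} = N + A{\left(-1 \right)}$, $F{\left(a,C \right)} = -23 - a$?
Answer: $15796791$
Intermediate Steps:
$W{\left(N \right)} = -1 + N$ ($W{\left(N \right)} = N - 1 = -1 + N$)
$T{\left(R \right)} = R \left(5 - R\right)$ ($T{\left(R \right)} = \left(5 - R\right) R = R \left(5 - R\right)$)
$\left(3572 + F{\left(30,23 \right)}\right) \left(4503 + T{\left(W{\left(8 \right)} \right)}\right) = \left(3572 - 53\right) \left(4503 + \left(-1 + 8\right) \left(5 - \left(-1 + 8\right)\right)\right) = \left(3572 - 53\right) \left(4503 + 7 \left(5 - 7\right)\right) = 3519 \left(4503 + 7 \left(-2\right)\right) = 3519 \left(4503 - 14\right) = 3519 \cdot 4489 = 15796791$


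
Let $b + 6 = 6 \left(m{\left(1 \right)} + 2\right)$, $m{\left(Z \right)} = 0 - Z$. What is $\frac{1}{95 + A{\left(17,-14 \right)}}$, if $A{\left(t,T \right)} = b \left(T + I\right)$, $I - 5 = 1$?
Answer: $\frac{1}{95} \approx 0.010526$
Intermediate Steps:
$I = 6$ ($I = 5 + 1 = 6$)
$m{\left(Z \right)} = - Z$
$b = 0$ ($b = -6 + 6 \left(\left(-1\right) 1 + 2\right) = -6 + 6 \left(-1 + 2\right) = -6 + 6 \cdot 1 = -6 + 6 = 0$)
$A{\left(t,T \right)} = 0$ ($A{\left(t,T \right)} = 0 \left(T + 6\right) = 0 \left(6 + T\right) = 0$)
$\frac{1}{95 + A{\left(17,-14 \right)}} = \frac{1}{95 + 0} = \frac{1}{95}$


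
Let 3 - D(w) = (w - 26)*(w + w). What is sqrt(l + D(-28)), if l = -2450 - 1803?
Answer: I*sqrt(7274) ≈ 85.288*I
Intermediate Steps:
D(w) = 3 - 2*w*(-26 + w) (D(w) = 3 - (w - 26)*(w + w) = 3 - (-26 + w)*2*w = 3 - 2*w*(-26 + w))
l = -4253
sqrt(l + D(-28)) = sqrt(-4253 + (3 - 2*(-28)**2 + 52*(-28))) = sqrt(-4253 + (3 - 2*784 - 1456)) = sqrt(-4253 + (3 - 1568 - 1456)) = sqrt(-4253 - 3021) = sqrt(-7274) = I*sqrt(7274)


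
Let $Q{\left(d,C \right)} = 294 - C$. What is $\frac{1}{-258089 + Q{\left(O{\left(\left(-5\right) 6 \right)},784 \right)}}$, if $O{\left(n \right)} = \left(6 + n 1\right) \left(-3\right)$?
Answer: $- \frac{1}{258579} \approx -3.8673 \cdot 10^{-6}$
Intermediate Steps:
$O{\left(n \right)} = -18 - 3 n$ ($O{\left(n \right)} = \left(6 + n\right) \left(-3\right) = -18 - 3 n$)
$\frac{1}{-258089 + Q{\left(O{\left(\left(-5\right) 6 \right)},784 \right)}} = \frac{1}{-258089 + \left(294 - 784\right)} = \frac{1}{-258089 - 490} = \frac{1}{-258579} = - \frac{1}{258579}$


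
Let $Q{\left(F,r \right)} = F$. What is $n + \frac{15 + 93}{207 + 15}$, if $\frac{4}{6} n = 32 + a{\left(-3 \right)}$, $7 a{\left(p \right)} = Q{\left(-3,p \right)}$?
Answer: $\frac{24783}{518} \approx 47.844$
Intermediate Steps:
$a{\left(p \right)} = - \frac{3}{7}$ ($a{\left(p \right)} = \frac{1}{7} \left(-3\right) = - \frac{3}{7}$)
$n = \frac{663}{14}$ ($n = \frac{3 \left(32 - \frac{3}{7}\right)}{2} = \frac{3}{2} \cdot \frac{221}{7} = \frac{663}{14} \approx 47.357$)
$n + \frac{15 + 93}{207 + 15} = \frac{663}{14} + \frac{15 + 93}{207 + 15} = \frac{663}{14} + \frac{108}{222} = \frac{663}{14} + 108 \cdot \frac{1}{222} = \frac{663}{14} + \frac{18}{37} = \frac{24783}{518}$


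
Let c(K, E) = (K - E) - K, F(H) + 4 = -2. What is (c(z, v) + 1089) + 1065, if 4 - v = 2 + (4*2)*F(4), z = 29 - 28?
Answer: 2104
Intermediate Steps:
F(H) = -6 (F(H) = -4 - 2 = -6)
z = 1
v = 50 (v = 4 - (2 + (4*2)*(-6)) = 4 - (2 + 8*(-6)) = 4 - (2 - 48) = 4 - 1*(-46) = 4 + 46 = 50)
c(K, E) = -E
(c(z, v) + 1089) + 1065 = (-1*50 + 1089) + 1065 = (-50 + 1089) + 1065 = 1039 + 1065 = 2104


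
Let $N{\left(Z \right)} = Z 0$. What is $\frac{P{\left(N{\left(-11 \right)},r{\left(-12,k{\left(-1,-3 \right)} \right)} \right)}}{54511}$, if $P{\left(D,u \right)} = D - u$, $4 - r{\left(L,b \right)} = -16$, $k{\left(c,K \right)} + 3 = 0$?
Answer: $- \frac{20}{54511} \approx -0.0003669$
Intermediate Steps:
$k{\left(c,K \right)} = -3$ ($k{\left(c,K \right)} = -3 + 0 = -3$)
$N{\left(Z \right)} = 0$
$r{\left(L,b \right)} = 20$ ($r{\left(L,b \right)} = 4 - -16 = 4 + 16 = 20$)
$\frac{P{\left(N{\left(-11 \right)},r{\left(-12,k{\left(-1,-3 \right)} \right)} \right)}}{54511} = \frac{0 - 20}{54511} = \left(0 - 20\right) \frac{1}{54511} = \left(-20\right) \frac{1}{54511} = - \frac{20}{54511}$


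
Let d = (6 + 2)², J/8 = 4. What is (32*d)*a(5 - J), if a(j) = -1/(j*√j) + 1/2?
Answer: 1024 - 2048*I*√3/243 ≈ 1024.0 - 14.598*I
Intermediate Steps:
J = 32 (J = 8*4 = 32)
d = 64 (d = 8² = 64)
a(j) = ½ - 1/j^(3/2) (a(j) = -1/(j^(3/2)) + 1*(½) = -1/j^(3/2) + ½ = ½ - 1/j^(3/2))
(32*d)*a(5 - J) = (32*64)*(½ - 1/(5 - 1*32)^(3/2)) = 2048*(½ - 1/(5 - 32)^(3/2)) = 2048*(½ - 1/(-27)^(3/2)) = 2048*(½ - I*√3/243) = 1024 - 2048*I*√3/243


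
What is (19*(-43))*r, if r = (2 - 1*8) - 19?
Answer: 20425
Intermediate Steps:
r = -25 (r = (2 - 8) - 19 = -6 - 19 = -25)
(19*(-43))*r = (19*(-43))*(-25) = -817*(-25) = 20425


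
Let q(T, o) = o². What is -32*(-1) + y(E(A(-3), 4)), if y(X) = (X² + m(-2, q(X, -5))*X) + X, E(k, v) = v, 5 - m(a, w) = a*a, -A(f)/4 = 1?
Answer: 56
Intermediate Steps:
A(f) = -4 (A(f) = -4*1 = -4)
m(a, w) = 5 - a² (m(a, w) = 5 - a*a = 5 - a²)
y(X) = X² + 2*X (y(X) = (X² + (5 - 1*(-2)²)*X) + X = (X² + (5 - 1*4)*X) + X = (X² + (5 - 4)*X) + X = (X² + 1*X) + X = (X² + X) + X = (X + X²) + X = X² + 2*X)
-32*(-1) + y(E(A(-3), 4)) = -32*(-1) + 4*(2 + 4) = 32 + 4*6 = 32 + 24 = 56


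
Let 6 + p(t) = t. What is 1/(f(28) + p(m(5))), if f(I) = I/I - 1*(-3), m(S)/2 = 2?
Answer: 1/2 ≈ 0.50000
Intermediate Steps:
m(S) = 4 (m(S) = 2*2 = 4)
p(t) = -6 + t
f(I) = 4 (f(I) = 1 + 3 = 4)
1/(f(28) + p(m(5))) = 1/(4 + (-6 + 4)) = 1/(4 - 2) = 1/2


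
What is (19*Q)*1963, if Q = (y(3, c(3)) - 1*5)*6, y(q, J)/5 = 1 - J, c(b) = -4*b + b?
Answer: 10070190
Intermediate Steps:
c(b) = -3*b
y(q, J) = 5 - 5*J (y(q, J) = 5*(1 - J) = 5 - 5*J)
Q = 270 (Q = ((5 - (-15)*3) - 1*5)*6 = ((5 - 5*(-9)) - 5)*6 = ((5 + 45) - 5)*6 = (50 - 5)*6 = 45*6 = 270)
(19*Q)*1963 = (19*270)*1963 = 5130*1963 = 10070190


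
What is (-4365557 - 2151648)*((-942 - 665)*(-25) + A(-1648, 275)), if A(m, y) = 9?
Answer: -261887365720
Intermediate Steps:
(-4365557 - 2151648)*((-942 - 665)*(-25) + A(-1648, 275)) = (-4365557 - 2151648)*((-942 - 665)*(-25) + 9) = -6517205*(-1607*(-25) + 9) = -6517205*(40175 + 9) = -6517205*40184 = -261887365720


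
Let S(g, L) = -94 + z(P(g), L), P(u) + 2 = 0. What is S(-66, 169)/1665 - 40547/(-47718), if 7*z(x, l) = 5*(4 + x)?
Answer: 49072669/61794810 ≈ 0.79412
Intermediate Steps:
P(u) = -2 (P(u) = -2 + 0 = -2)
z(x, l) = 20/7 + 5*x/7 (z(x, l) = (5*(4 + x))/7 = (20 + 5*x)/7 = 20/7 + 5*x/7)
S(g, L) = -648/7 (S(g, L) = -94 + (20/7 + (5/7)*(-2)) = -94 + (20/7 - 10/7) = -94 + 10/7 = -648/7)
S(-66, 169)/1665 - 40547/(-47718) = -648/7/1665 - 40547/(-47718) = -648/7*1/1665 - 40547*(-1/47718) = -72/1295 + 40547/47718 = 49072669/61794810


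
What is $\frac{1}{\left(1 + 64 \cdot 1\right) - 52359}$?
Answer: $- \frac{1}{52294} \approx -1.9123 \cdot 10^{-5}$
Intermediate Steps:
$\frac{1}{\left(1 + 64 \cdot 1\right) - 52359} = \frac{1}{\left(1 + 64\right) - 52359} = \frac{1}{65 - 52359} = \frac{1}{-52294} = - \frac{1}{52294}$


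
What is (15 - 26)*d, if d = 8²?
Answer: -704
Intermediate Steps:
d = 64
(15 - 26)*d = (15 - 26)*64 = -11*64 = -704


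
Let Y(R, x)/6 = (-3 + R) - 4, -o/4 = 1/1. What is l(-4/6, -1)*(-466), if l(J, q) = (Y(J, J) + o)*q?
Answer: -23300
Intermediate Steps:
o = -4 (o = -4/1 = -4*1 = -4)
Y(R, x) = -42 + 6*R (Y(R, x) = 6*((-3 + R) - 4) = 6*(-7 + R) = -42 + 6*R)
l(J, q) = q*(-46 + 6*J) (l(J, q) = ((-42 + 6*J) - 4)*q = (-46 + 6*J)*q = q*(-46 + 6*J))
l(-4/6, -1)*(-466) = (2*(-1)*(-23 + 3*(-4/6)))*(-466) = (2*(-1)*(-23 + 3*(-4*⅙)))*(-466) = (2*(-1)*(-23 + 3*(-⅔)))*(-466) = (2*(-1)*(-23 - 2))*(-466) = (2*(-1)*(-25))*(-466) = 50*(-466) = -23300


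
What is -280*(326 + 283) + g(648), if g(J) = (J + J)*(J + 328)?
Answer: 1094376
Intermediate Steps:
g(J) = 2*J*(328 + J) (g(J) = (2*J)*(328 + J) = 2*J*(328 + J))
-280*(326 + 283) + g(648) = -280*(326 + 283) + 2*648*(328 + 648) = -280*609 + 2*648*976 = -170520 + 1264896 = 1094376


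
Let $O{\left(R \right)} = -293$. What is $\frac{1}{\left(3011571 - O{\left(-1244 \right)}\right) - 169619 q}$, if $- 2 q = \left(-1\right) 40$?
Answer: $- \frac{1}{380516} \approx -2.628 \cdot 10^{-6}$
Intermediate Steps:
$q = 20$ ($q = - \frac{\left(-1\right) 40}{2} = \left(- \frac{1}{2}\right) \left(-40\right) = 20$)
$\frac{1}{\left(3011571 - O{\left(-1244 \right)}\right) - 169619 q} = \frac{1}{\left(3011571 - -293\right) - 3392380} = \frac{1}{\left(3011571 + 293\right) - 3392380} = \frac{1}{3011864 - 3392380} = \frac{1}{-380516} = - \frac{1}{380516}$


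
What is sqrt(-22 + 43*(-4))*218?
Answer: 218*I*sqrt(194) ≈ 3036.4*I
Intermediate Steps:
sqrt(-22 + 43*(-4))*218 = sqrt(-22 - 172)*218 = sqrt(-194)*218 = (I*sqrt(194))*218 = 218*I*sqrt(194)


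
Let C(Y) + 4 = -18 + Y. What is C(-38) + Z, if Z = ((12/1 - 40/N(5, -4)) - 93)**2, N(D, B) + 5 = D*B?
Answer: 156109/25 ≈ 6244.4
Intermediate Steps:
N(D, B) = -5 + B*D (N(D, B) = -5 + D*B = -5 + B*D)
C(Y) = -22 + Y (C(Y) = -4 + (-18 + Y) = -22 + Y)
Z = 157609/25 (Z = ((12/1 - 40/(-5 - 4*5)) - 93)**2 = ((12*1 - 40/(-5 - 20)) - 93)**2 = ((12 - 40/(-25)) - 93)**2 = ((12 - 40*(-1/25)) - 93)**2 = ((12 + 8/5) - 93)**2 = (68/5 - 93)**2 = (-397/5)**2 = 157609/25 ≈ 6304.4)
C(-38) + Z = (-22 - 38) + 157609/25 = -60 + 157609/25 = 156109/25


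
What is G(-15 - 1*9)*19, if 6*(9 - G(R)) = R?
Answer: 247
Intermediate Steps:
G(R) = 9 - R/6
G(-15 - 1*9)*19 = (9 - (-15 - 1*9)/6)*19 = (9 - (-15 - 9)/6)*19 = (9 - ⅙*(-24))*19 = (9 + 4)*19 = 13*19 = 247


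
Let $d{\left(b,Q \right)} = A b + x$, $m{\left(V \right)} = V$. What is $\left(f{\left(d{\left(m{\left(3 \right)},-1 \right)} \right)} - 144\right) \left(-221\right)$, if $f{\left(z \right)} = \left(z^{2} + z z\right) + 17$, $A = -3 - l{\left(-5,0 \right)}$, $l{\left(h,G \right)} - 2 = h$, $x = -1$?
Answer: $27625$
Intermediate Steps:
$l{\left(h,G \right)} = 2 + h$
$A = 0$ ($A = -3 - \left(2 - 5\right) = -3 - -3 = -3 + 3 = 0$)
$d{\left(b,Q \right)} = -1$ ($d{\left(b,Q \right)} = 0 b - 1 = 0 - 1 = -1$)
$f{\left(z \right)} = 17 + 2 z^{2}$ ($f{\left(z \right)} = \left(z^{2} + z^{2}\right) + 17 = 2 z^{2} + 17 = 17 + 2 z^{2}$)
$\left(f{\left(d{\left(m{\left(3 \right)},-1 \right)} \right)} - 144\right) \left(-221\right) = \left(\left(17 + 2 \left(-1\right)^{2}\right) - 144\right) \left(-221\right) = \left(\left(17 + 2 \cdot 1\right) - 144\right) \left(-221\right) = \left(\left(17 + 2\right) - 144\right) \left(-221\right) = \left(19 - 144\right) \left(-221\right) = \left(-125\right) \left(-221\right) = 27625$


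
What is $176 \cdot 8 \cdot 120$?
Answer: $168960$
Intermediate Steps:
$176 \cdot 8 \cdot 120 = 1408 \cdot 120 = 168960$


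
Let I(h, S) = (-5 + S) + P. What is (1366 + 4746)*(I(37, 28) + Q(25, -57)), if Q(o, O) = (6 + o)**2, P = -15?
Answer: 5922528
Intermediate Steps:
I(h, S) = -20 + S (I(h, S) = (-5 + S) - 15 = -20 + S)
(1366 + 4746)*(I(37, 28) + Q(25, -57)) = (1366 + 4746)*((-20 + 28) + (6 + 25)**2) = 6112*(8 + 31**2) = 6112*(8 + 961) = 6112*969 = 5922528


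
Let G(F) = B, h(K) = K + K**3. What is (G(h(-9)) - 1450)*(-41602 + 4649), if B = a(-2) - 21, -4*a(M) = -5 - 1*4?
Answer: 217098875/4 ≈ 5.4275e+7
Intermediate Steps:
a(M) = 9/4 (a(M) = -(-5 - 1*4)/4 = -(-5 - 4)/4 = -1/4*(-9) = 9/4)
B = -75/4 (B = 9/4 - 21 = -75/4 ≈ -18.750)
G(F) = -75/4
(G(h(-9)) - 1450)*(-41602 + 4649) = (-75/4 - 1450)*(-41602 + 4649) = -5875/4*(-36953) = 217098875/4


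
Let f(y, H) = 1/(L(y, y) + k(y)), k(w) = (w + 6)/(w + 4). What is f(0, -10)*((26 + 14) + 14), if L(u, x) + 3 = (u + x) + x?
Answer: -36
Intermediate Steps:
L(u, x) = -3 + u + 2*x (L(u, x) = -3 + ((u + x) + x) = -3 + (u + 2*x) = -3 + u + 2*x)
k(w) = (6 + w)/(4 + w)
f(y, H) = 1/(-3 + 3*y + (6 + y)/(4 + y)) (f(y, H) = 1/((-3 + y + 2*y) + (6 + y)/(4 + y)) = 1/((-3 + 3*y) + (6 + y)/(4 + y)) = 1/(-3 + 3*y + (6 + y)/(4 + y)))
f(0, -10)*((26 + 14) + 14) = ((4 + 0)/(-6 + 3*0**2 + 10*0))*((26 + 14) + 14) = (4/(-6 + 3*0 + 0))*(40 + 14) = (4/(-6 + 0 + 0))*54 = (4/(-6))*54 = -1/6*4*54 = -2/3*54 = -36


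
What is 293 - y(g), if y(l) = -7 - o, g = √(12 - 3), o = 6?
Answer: 306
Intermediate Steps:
g = 3 (g = √9 = 3)
y(l) = -13 (y(l) = -7 - 1*6 = -7 - 6 = -13)
293 - y(g) = 293 - 1*(-13) = 293 + 13 = 306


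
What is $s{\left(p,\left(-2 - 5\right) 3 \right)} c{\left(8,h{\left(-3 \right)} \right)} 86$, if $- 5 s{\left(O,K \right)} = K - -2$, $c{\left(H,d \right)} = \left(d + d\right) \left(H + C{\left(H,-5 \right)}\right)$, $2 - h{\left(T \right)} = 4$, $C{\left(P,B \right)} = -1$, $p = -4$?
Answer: $- \frac{45752}{5} \approx -9150.4$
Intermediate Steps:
$h{\left(T \right)} = -2$ ($h{\left(T \right)} = 2 - 4 = -2$)
$c{\left(H,d \right)} = 2 d \left(-1 + H\right)$ ($c{\left(H,d \right)} = \left(d + d\right) \left(H - 1\right) = 2 d \left(-1 + H\right)$)
$s{\left(O,K \right)} = - \frac{2}{5} - \frac{K}{5}$ ($s{\left(O,K \right)} = - \frac{K - -2}{5} = - \frac{K + 2}{5} = - \frac{2 + K}{5} = - \frac{2}{5} - \frac{K}{5}$)
$s{\left(p,\left(-2 - 5\right) 3 \right)} c{\left(8,h{\left(-3 \right)} \right)} 86 = \left(- \frac{2}{5} - \frac{\left(-2 - 5\right) 3}{5}\right) 2 \left(-2\right) \left(-1 + 8\right) 86 = \left(- \frac{2}{5} - \frac{\left(-7\right) 3}{5}\right) 2 \left(-2\right) 7 \cdot 86 = \left(- \frac{2}{5} - - \frac{21}{5}\right) \left(-28\right) 86 = \left(- \frac{2}{5} + \frac{21}{5}\right) \left(-28\right) 86 = \frac{19}{5} \left(-28\right) 86 = \left(- \frac{532}{5}\right) 86 = - \frac{45752}{5}$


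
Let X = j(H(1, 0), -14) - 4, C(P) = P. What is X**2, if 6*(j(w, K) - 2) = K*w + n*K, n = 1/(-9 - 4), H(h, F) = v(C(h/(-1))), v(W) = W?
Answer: 400/1521 ≈ 0.26298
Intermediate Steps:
H(h, F) = -h (H(h, F) = h/(-1) = h*(-1) = -h)
n = -1/13 (n = 1/(-13) = -1/13 ≈ -0.076923)
j(w, K) = 2 - K/78 + K*w/6 (j(w, K) = 2 + (K*w - K/13)/6 = 2 + (-K/13 + K*w)/6 = 2 + (-K/78 + K*w/6) = 2 - K/78 + K*w/6)
X = 20/39 (X = (2 - 1/78*(-14) + (1/6)*(-14)*(-1*1)) - 4 = (2 + 7/39 + (1/6)*(-14)*(-1)) - 4 = (2 + 7/39 + 7/3) - 4 = 176/39 - 4 = 20/39 ≈ 0.51282)
X**2 = (20/39)**2 = 400/1521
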